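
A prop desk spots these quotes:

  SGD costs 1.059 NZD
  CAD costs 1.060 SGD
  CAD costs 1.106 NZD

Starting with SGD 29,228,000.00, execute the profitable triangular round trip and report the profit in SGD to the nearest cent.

Profitable loop is SGD → NZD → CAD → SGD:
SGD 29,228,000.00 × 1.059 = NZD 30,952,452.00
NZD 30,952,452.00 ÷ 1.106 = CAD 27,985,942.13
CAD 27,985,942.13 × 1.060 = SGD 29,665,098.66
Profit = SGD 29,665,098.66 − SGD 29,228,000.00

Profit: SGD 437,098.66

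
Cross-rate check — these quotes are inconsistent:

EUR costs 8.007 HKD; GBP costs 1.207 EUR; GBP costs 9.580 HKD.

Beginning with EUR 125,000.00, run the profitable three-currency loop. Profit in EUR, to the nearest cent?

Profit: EUR 1,101.89

Profitable loop is EUR → HKD → GBP → EUR:
EUR 125,000.00 × 8.007 = HKD 1,000,875.00
HKD 1,000,875.00 ÷ 9.580 = GBP 104,475.47
GBP 104,475.47 × 1.207 = EUR 126,101.89
Profit = EUR 126,101.89 − EUR 125,000.00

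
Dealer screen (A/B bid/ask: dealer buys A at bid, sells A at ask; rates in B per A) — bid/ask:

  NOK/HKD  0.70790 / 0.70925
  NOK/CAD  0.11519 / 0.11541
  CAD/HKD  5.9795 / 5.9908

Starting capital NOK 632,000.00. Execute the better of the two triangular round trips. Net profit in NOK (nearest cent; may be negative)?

Best loop NOK → HKD → CAD → NOK:
NOK 632,000.00 × 0.70790 (sell NOK at bid) = HKD 447,392.80
HKD 447,392.80 ÷ 5.9908 (buy CAD at ask) = CAD 74,679.98
CAD 74,679.98 ÷ 0.11541 (buy NOK at ask) = NOK 647,084.10

Net profit: NOK 15,084.10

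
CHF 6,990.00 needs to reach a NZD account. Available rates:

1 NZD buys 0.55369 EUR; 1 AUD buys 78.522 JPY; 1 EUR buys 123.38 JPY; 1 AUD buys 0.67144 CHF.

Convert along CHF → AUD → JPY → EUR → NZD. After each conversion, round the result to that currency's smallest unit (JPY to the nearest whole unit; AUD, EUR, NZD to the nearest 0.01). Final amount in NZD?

CHF 6,990.00 ÷ 0.67144 = AUD 10,410.46
AUD 10,410.46 × 78.522 = JPY 817,450
JPY 817,450 ÷ 123.38 = EUR 6,625.47
EUR 6,625.47 ÷ 0.55369 = NZD 11,966.03

NZD 11,966.03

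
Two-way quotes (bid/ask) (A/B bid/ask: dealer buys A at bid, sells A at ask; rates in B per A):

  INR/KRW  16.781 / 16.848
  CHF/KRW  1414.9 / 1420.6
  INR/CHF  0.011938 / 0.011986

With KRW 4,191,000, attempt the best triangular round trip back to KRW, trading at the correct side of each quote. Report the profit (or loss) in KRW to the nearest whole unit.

Net profit: KRW 10,715

Best loop KRW → INR → CHF → KRW:
KRW 4,191,000 ÷ 16.848 (buy INR at ask) = INR 248,753.56
INR 248,753.56 × 0.011938 (sell INR at bid) = CHF 2,969.62
CHF 2,969.62 × 1414.9 (sell CHF at bid) = KRW 4,201,715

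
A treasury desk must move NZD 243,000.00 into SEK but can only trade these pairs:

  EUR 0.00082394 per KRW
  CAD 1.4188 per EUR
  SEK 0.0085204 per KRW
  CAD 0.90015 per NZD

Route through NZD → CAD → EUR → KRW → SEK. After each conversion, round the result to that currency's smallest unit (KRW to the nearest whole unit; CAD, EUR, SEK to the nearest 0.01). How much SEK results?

SEK 1,594,279.21

NZD 243,000.00 × 0.90015 = CAD 218,736.45
CAD 218,736.45 ÷ 1.4188 = EUR 154,170.04
EUR 154,170.04 ÷ 0.00082394 = KRW 187,113,188
KRW 187,113,188 × 0.0085204 = SEK 1,594,279.21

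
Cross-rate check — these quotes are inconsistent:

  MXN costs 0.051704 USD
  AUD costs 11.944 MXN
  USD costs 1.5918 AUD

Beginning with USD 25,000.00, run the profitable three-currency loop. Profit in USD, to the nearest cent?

Profit: USD 431.83

Profitable loop is USD → MXN → AUD → USD:
USD 25,000.00 ÷ 0.051704 = MXN 483,521.58
MXN 483,521.58 ÷ 11.944 = AUD 40,482.38
AUD 40,482.38 ÷ 1.5918 = USD 25,431.83
Profit = USD 25,431.83 − USD 25,000.00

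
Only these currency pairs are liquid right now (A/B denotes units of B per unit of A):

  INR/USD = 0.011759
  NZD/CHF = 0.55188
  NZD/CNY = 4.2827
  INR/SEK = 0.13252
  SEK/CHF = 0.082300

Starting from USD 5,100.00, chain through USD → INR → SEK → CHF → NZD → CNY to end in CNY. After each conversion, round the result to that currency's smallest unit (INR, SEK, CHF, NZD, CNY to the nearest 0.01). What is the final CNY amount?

USD 5,100.00 ÷ 0.011759 = INR 433,710.35
INR 433,710.35 × 0.13252 = SEK 57,475.30
SEK 57,475.30 × 0.082300 = CHF 4,730.22
CHF 4,730.22 ÷ 0.55188 = NZD 8,571.10
NZD 8,571.10 × 4.2827 = CNY 36,707.45

CNY 36,707.45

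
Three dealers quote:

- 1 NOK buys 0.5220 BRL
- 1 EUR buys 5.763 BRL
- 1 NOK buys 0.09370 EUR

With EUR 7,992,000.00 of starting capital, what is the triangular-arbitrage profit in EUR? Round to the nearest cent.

Profitable loop is EUR → BRL → NOK → EUR:
EUR 7,992,000.00 × 5.763 = BRL 46,057,896.00
BRL 46,057,896.00 ÷ 0.5220 = NOK 88,233,517.24
NOK 88,233,517.24 × 0.09370 = EUR 8,267,480.57
Profit = EUR 8,267,480.57 − EUR 7,992,000.00

Profit: EUR 275,480.57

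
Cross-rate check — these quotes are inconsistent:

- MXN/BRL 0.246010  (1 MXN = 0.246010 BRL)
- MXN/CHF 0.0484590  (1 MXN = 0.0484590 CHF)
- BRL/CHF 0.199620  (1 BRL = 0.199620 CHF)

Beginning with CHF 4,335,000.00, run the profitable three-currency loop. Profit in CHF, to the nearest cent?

Profitable loop is CHF → MXN → BRL → CHF:
CHF 4,335,000.00 ÷ 0.0484590 = MXN 89,457,066.80
MXN 89,457,066.80 × 0.246010 = BRL 22,007,333.00
BRL 22,007,333.00 × 0.199620 = CHF 4,393,103.81
Profit = CHF 4,393,103.81 − CHF 4,335,000.00

Profit: CHF 58,103.81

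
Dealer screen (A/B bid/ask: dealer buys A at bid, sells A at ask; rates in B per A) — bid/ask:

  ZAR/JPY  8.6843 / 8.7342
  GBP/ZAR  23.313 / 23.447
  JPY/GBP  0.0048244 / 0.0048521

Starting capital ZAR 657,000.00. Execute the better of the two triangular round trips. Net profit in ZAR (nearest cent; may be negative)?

Net profit: ZAR 4,188.38

Best loop ZAR → GBP → JPY → ZAR:
ZAR 657,000.00 ÷ 23.447 (buy GBP at ask) = GBP 28,020.64
GBP 28,020.64 ÷ 0.0048521 (buy JPY at ask) = JPY 5,774,952
JPY 5,774,952 ÷ 8.7342 (buy ZAR at ask) = ZAR 661,188.38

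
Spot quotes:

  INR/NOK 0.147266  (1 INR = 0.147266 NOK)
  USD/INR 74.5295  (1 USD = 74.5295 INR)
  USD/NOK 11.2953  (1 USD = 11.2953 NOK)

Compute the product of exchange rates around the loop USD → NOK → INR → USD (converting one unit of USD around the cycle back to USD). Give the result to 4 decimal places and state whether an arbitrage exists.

1.0291 (arbitrage exists)

Around USD → NOK → INR → USD: 1 × 11.2953 ÷ 0.147266 ÷ 74.5295 = 1.029122
Product > 1; profitable direction is USD → NOK → INR → USD.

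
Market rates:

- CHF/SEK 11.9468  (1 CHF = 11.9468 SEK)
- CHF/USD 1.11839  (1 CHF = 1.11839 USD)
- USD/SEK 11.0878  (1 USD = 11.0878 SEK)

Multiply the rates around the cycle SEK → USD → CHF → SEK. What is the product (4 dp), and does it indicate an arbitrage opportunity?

Around SEK → USD → CHF → SEK: 1 ÷ 11.0878 ÷ 1.11839 × 11.9468 = 0.963414
Product < 1; profitable direction is SEK → CHF → USD → SEK.

0.9634 (arbitrage exists)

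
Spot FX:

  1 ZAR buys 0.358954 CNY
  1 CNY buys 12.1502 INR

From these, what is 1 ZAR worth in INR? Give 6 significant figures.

ZAR/INR = 4.36136

1 ZAR × 0.358954 = 0.358954 CNY
0.358954 CNY × 12.1502 = 4.36136 INR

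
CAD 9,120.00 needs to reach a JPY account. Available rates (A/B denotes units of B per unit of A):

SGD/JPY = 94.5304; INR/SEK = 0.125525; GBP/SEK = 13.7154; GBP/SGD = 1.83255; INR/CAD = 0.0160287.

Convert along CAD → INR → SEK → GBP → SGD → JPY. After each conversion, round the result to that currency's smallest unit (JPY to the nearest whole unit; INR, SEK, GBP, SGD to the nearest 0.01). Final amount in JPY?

CAD 9,120.00 ÷ 0.0160287 = INR 568,979.39
INR 568,979.39 × 0.125525 = SEK 71,421.14
SEK 71,421.14 ÷ 13.7154 = GBP 5,207.37
GBP 5,207.37 × 1.83255 = SGD 9,542.77
SGD 9,542.77 × 94.5304 = JPY 902,082

JPY 902,082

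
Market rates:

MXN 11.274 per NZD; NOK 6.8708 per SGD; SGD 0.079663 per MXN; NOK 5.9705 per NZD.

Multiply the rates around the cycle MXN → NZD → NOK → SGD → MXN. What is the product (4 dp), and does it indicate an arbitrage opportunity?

Around MXN → NZD → NOK → SGD → MXN: 1 ÷ 11.274 × 5.9705 ÷ 6.8708 ÷ 0.079663 = 0.967540
Product < 1; profitable direction is MXN → SGD → NOK → NZD → MXN.

0.9675 (arbitrage exists)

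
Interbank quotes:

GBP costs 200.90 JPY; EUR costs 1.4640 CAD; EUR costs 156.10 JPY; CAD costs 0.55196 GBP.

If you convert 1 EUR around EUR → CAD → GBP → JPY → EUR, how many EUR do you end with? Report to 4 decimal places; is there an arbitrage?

Around EUR → CAD → GBP → JPY → EUR: 1 × 1.4640 × 0.55196 × 200.90 ÷ 156.10 = 1.039982
Product > 1; profitable direction is EUR → CAD → GBP → JPY → EUR.

1.0400 (arbitrage exists)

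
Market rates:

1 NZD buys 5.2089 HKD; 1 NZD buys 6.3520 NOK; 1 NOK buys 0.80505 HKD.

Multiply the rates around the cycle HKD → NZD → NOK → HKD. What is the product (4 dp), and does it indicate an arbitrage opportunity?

Around HKD → NZD → NOK → HKD: 1 ÷ 5.2089 × 6.3520 × 0.80505 = 0.981719
Product < 1; profitable direction is HKD → NOK → NZD → HKD.

0.9817 (arbitrage exists)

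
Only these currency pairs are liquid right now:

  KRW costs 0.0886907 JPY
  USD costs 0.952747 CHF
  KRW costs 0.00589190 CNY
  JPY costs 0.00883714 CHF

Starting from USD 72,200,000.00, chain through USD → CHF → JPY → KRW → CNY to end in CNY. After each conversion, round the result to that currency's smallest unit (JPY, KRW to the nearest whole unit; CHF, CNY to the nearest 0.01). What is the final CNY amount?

CNY 517,106,904.81

USD 72,200,000.00 × 0.952747 = CHF 68,788,333.40
CHF 68,788,333.40 ÷ 0.00883714 = JPY 7,784,004,033
JPY 7,784,004,033 ÷ 0.0886907 = KRW 87,765,730,037
KRW 87,765,730,037 × 0.00589190 = CNY 517,106,904.81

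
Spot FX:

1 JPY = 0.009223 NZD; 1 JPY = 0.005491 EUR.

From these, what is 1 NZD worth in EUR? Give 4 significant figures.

NZD/EUR = 0.5954

1 NZD ÷ 0.009223 = 108.425 JPY
108.425 JPY × 0.005491 = 0.595359 EUR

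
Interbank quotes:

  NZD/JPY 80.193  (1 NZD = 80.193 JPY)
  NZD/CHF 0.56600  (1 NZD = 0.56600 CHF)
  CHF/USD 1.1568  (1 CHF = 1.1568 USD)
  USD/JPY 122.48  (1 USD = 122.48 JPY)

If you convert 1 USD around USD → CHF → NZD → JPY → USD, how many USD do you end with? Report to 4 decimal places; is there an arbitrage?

1.0000 (no arbitrage)

Around USD → CHF → NZD → JPY → USD: 1 ÷ 1.1568 ÷ 0.56600 × 80.193 ÷ 122.48 = 0.999992
Product ≈ 1 (deviation 0.001%, within rounding noise).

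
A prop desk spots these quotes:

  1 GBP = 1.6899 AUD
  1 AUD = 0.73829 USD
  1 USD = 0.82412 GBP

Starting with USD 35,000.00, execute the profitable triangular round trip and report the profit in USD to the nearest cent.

Profitable loop is USD → GBP → AUD → USD:
USD 35,000.00 × 0.82412 = GBP 28,844.20
GBP 28,844.20 × 1.6899 = AUD 48,743.81
AUD 48,743.81 × 0.73829 = USD 35,987.07
Profit = USD 35,987.07 − USD 35,000.00

Profit: USD 987.07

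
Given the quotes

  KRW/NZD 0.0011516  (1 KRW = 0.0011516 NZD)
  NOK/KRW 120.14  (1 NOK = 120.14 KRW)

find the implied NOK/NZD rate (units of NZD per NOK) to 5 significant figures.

NOK/NZD = 0.13835

1 NOK × 120.14 = 120.14 KRW
120.14 KRW × 0.0011516 = 0.138353 NZD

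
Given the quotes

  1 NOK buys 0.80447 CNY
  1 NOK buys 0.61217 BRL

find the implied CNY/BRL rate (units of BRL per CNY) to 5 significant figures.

CNY/BRL = 0.76096

1 CNY ÷ 0.80447 = 1.24305 NOK
1.24305 NOK × 0.61217 = 0.760961 BRL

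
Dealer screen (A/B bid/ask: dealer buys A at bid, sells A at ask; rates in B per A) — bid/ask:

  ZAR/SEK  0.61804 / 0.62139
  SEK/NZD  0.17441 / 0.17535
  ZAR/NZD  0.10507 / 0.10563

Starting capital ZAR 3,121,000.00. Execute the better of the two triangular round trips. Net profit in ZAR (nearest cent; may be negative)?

Net profit: ZAR 63,890.13

Best loop ZAR → SEK → NZD → ZAR:
ZAR 3,121,000.00 × 0.61804 (sell ZAR at bid) = SEK 1,928,902.84
SEK 1,928,902.84 × 0.17441 (sell SEK at bid) = NZD 336,419.94
NZD 336,419.94 ÷ 0.10563 (buy ZAR at ask) = ZAR 3,184,890.13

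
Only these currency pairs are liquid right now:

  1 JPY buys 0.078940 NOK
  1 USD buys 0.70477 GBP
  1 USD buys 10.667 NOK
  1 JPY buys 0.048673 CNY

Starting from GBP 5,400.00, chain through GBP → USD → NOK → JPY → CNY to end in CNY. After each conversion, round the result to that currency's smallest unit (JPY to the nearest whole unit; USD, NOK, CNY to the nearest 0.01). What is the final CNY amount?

CNY 50,394.08

GBP 5,400.00 ÷ 0.70477 = USD 7,662.07
USD 7,662.07 × 10.667 = NOK 81,731.30
NOK 81,731.30 ÷ 0.078940 = JPY 1,035,360
JPY 1,035,360 × 0.048673 = CNY 50,394.08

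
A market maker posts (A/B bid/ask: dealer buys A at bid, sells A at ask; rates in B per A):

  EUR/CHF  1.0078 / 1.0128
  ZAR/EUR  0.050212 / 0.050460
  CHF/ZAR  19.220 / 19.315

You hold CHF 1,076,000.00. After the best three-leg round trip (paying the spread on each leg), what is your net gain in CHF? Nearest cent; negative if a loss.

Net profit: CHF 14,050.50

Best loop CHF → EUR → ZAR → CHF:
CHF 1,076,000.00 ÷ 1.0128 (buy EUR at ask) = EUR 1,062,401.26
EUR 1,062,401.26 ÷ 0.050460 (buy ZAR at ask) = ZAR 21,054,325.48
ZAR 21,054,325.48 ÷ 19.315 (buy CHF at ask) = CHF 1,090,050.50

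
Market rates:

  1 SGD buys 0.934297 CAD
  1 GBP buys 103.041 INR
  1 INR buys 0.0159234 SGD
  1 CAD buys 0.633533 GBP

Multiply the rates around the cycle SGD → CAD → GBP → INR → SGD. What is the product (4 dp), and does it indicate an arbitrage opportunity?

Around SGD → CAD → GBP → INR → SGD: 1 × 0.934297 × 0.633533 × 103.041 × 0.0159234 = 0.971181
Product < 1; profitable direction is SGD → INR → GBP → CAD → SGD.

0.9712 (arbitrage exists)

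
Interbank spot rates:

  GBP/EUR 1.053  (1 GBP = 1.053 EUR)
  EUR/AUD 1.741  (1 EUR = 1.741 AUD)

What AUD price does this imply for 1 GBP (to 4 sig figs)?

1 GBP × 1.053 = 1.053 EUR
1.053 EUR × 1.741 = 1.83327 AUD

GBP/AUD = 1.833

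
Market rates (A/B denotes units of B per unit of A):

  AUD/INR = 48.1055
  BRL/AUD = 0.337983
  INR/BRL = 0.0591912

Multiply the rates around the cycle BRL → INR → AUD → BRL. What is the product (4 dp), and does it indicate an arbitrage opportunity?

1.0391 (arbitrage exists)

Around BRL → INR → AUD → BRL: 1 ÷ 0.0591912 ÷ 48.1055 ÷ 0.337983 = 1.039090
Product > 1; profitable direction is BRL → INR → AUD → BRL.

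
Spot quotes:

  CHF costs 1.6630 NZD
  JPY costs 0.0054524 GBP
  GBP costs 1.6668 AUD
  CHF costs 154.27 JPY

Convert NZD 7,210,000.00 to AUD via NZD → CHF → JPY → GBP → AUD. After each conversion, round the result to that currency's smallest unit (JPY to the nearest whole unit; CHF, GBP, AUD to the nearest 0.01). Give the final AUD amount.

AUD 6,078,489.84

NZD 7,210,000.00 ÷ 1.6630 = CHF 4,335,538.18
CHF 4,335,538.18 × 154.27 = JPY 668,843,475
JPY 668,843,475 × 0.0054524 = GBP 3,646,802.16
GBP 3,646,802.16 × 1.6668 = AUD 6,078,489.84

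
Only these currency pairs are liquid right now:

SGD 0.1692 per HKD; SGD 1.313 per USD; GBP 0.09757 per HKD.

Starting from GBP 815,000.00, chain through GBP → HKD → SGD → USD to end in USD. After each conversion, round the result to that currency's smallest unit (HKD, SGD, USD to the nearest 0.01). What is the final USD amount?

USD 1,076,408.05

GBP 815,000.00 ÷ 0.09757 = HKD 8,352,977.35
HKD 8,352,977.35 × 0.1692 = SGD 1,413,323.77
SGD 1,413,323.77 ÷ 1.313 = USD 1,076,408.05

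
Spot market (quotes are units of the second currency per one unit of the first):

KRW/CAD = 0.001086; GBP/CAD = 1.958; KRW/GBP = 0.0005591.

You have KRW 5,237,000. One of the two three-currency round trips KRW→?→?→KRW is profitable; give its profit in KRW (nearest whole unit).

Profit: KRW 42,040

Profitable loop is KRW → GBP → CAD → KRW:
KRW 5,237,000 × 0.0005591 = GBP 2,928.01
GBP 2,928.01 × 1.958 = CAD 5,733.04
CAD 5,733.04 ÷ 0.001086 = KRW 5,279,040
Profit = KRW 5,279,040 − KRW 5,237,000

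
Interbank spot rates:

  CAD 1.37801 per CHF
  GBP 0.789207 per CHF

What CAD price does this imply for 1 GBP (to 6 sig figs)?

1 GBP ÷ 0.789207 = 1.26709 CHF
1.26709 CHF × 1.37801 = 1.74607 CAD

GBP/CAD = 1.74607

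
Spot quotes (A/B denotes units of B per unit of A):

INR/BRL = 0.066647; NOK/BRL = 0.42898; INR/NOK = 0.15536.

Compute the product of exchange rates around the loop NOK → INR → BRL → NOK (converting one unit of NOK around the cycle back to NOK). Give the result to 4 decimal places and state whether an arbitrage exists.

1.0000 (no arbitrage)

Around NOK → INR → BRL → NOK: 1 ÷ 0.15536 × 0.066647 ÷ 0.42898 = 1.000010
Product ≈ 1 (deviation 0.001%, within rounding noise).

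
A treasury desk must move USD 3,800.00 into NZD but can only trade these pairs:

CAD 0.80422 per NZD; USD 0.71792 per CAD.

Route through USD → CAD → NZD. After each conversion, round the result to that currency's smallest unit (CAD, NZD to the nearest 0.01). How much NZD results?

USD 3,800.00 ÷ 0.71792 = CAD 5,293.07
CAD 5,293.07 ÷ 0.80422 = NZD 6,581.62

NZD 6,581.62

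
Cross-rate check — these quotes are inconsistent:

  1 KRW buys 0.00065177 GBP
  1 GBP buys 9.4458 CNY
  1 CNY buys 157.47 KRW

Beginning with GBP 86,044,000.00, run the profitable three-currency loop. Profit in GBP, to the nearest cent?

Profit: GBP 2,710,350.79

Profitable loop is GBP → KRW → CNY → GBP:
GBP 86,044,000.00 ÷ 0.00065177 = KRW 132,015,895,178
KRW 132,015,895,178 ÷ 157.47 = CNY 838,355,846.69
CNY 838,355,846.69 ÷ 9.4458 = GBP 88,754,350.79
Profit = GBP 88,754,350.79 − GBP 86,044,000.00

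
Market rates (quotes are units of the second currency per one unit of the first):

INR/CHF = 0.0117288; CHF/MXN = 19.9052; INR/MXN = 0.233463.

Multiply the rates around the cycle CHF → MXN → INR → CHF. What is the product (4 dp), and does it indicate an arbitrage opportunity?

1.0000 (no arbitrage)

Around CHF → MXN → INR → CHF: 1 × 19.9052 ÷ 0.233463 × 0.0117288 = 1.000005
Product ≈ 1 (deviation 0.000%, within rounding noise).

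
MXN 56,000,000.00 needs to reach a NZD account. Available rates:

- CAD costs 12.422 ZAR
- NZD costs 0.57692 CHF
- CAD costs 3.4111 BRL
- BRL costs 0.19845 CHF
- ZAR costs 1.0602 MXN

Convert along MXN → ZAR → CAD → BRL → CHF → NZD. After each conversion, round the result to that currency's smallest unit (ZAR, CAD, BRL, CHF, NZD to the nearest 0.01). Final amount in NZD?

NZD 4,989,289.02

MXN 56,000,000.00 ÷ 1.0602 = ZAR 52,820,222.60
ZAR 52,820,222.60 ÷ 12.422 = CAD 4,252,151.23
CAD 4,252,151.23 × 3.4111 = BRL 14,504,513.06
BRL 14,504,513.06 × 0.19845 = CHF 2,878,420.62
CHF 2,878,420.62 ÷ 0.57692 = NZD 4,989,289.02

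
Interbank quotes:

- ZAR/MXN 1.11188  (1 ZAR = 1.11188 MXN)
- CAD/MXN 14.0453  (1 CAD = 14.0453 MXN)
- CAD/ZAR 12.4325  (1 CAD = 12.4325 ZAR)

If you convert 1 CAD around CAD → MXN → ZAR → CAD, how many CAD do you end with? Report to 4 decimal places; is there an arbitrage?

Around CAD → MXN → ZAR → CAD: 1 × 14.0453 ÷ 1.11188 ÷ 12.4325 = 1.016049
Product > 1; profitable direction is CAD → MXN → ZAR → CAD.

1.0160 (arbitrage exists)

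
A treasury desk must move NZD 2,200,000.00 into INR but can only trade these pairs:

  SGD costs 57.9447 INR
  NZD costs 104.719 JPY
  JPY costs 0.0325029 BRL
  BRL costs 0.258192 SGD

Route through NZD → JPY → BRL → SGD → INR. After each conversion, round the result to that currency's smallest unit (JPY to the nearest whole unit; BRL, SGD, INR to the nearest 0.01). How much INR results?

INR 112,028,050.95

NZD 2,200,000.00 × 104.719 = JPY 230,381,800
JPY 230,381,800 × 0.0325029 = BRL 7,488,076.61
BRL 7,488,076.61 × 0.258192 = SGD 1,933,361.48
SGD 1,933,361.48 × 57.9447 = INR 112,028,050.95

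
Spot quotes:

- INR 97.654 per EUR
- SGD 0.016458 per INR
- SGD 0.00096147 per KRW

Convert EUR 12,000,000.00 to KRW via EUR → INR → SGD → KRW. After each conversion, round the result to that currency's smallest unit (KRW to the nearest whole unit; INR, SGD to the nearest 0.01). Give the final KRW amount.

KRW 20,059,153,567

EUR 12,000,000.00 × 97.654 = INR 1,171,848,000.00
INR 1,171,848,000.00 × 0.016458 = SGD 19,286,274.38
SGD 19,286,274.38 ÷ 0.00096147 = KRW 20,059,153,567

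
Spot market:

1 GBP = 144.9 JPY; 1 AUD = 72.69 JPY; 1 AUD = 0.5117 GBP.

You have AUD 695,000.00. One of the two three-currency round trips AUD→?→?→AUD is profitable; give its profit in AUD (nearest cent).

Profit: AUD 13,914.63

Profitable loop is AUD → GBP → JPY → AUD:
AUD 695,000.00 × 0.5117 = GBP 355,631.50
GBP 355,631.50 × 144.9 = JPY 51,531,004
JPY 51,531,004 ÷ 72.69 = AUD 708,914.63
Profit = AUD 708,914.63 − AUD 695,000.00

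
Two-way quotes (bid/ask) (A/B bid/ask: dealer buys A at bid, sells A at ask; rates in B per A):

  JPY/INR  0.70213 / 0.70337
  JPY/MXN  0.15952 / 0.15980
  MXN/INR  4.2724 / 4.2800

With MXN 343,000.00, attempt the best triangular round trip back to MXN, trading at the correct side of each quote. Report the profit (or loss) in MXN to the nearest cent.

Net profit: MXN 9,120.33

Best loop MXN → JPY → INR → MXN:
MXN 343,000.00 ÷ 0.15980 (buy JPY at ask) = JPY 2,146,433
JPY 2,146,433 × 0.70213 (sell JPY at bid) = INR 1,507,075.03
INR 1,507,075.03 ÷ 4.2800 (buy MXN at ask) = MXN 352,120.33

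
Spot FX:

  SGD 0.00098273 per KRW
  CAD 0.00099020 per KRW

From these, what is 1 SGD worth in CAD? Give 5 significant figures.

1 SGD ÷ 0.00098273 = 1017.57 KRW
1017.57 KRW × 0.00099020 = 1.0076 CAD

SGD/CAD = 1.0076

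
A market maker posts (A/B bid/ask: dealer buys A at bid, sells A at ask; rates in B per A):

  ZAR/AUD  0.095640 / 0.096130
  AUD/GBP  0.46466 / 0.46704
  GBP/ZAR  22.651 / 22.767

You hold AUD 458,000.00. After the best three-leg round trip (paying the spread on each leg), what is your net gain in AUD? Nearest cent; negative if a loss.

Net profit: AUD 3,028.44

Best loop AUD → GBP → ZAR → AUD:
AUD 458,000.00 × 0.46466 (sell AUD at bid) = GBP 212,814.28
GBP 212,814.28 × 22.651 (sell GBP at bid) = ZAR 4,820,456.26
ZAR 4,820,456.26 × 0.095640 (sell ZAR at bid) = AUD 461,028.44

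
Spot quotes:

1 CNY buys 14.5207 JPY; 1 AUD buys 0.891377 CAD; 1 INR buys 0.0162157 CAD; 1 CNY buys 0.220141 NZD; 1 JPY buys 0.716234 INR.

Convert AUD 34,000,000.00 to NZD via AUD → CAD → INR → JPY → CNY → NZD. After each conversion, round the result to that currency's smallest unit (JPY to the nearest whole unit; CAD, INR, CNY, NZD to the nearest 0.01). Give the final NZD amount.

AUD 34,000,000.00 × 0.891377 = CAD 30,306,818.00
CAD 30,306,818.00 ÷ 0.0162157 = INR 1,868,979,939.19
INR 1,868,979,939.19 ÷ 0.716234 = JPY 2,609,454,367
JPY 2,609,454,367 ÷ 14.5207 = CNY 179,705,824.58
CNY 179,705,824.58 × 0.220141 = NZD 39,560,619.93

NZD 39,560,619.93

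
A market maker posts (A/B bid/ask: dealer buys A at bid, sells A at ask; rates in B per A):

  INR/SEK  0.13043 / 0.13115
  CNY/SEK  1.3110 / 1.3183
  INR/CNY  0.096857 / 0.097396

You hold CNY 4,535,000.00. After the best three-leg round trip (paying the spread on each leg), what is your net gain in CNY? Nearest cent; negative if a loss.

Best loop CNY → INR → SEK → CNY:
CNY 4,535,000.00 ÷ 0.097396 (buy INR at ask) = INR 46,562,487.17
INR 46,562,487.17 × 0.13043 (sell INR at bid) = SEK 6,073,145.20
SEK 6,073,145.20 ÷ 1.3183 (buy CNY at ask) = CNY 4,606,800.58

Net profit: CNY 71,800.58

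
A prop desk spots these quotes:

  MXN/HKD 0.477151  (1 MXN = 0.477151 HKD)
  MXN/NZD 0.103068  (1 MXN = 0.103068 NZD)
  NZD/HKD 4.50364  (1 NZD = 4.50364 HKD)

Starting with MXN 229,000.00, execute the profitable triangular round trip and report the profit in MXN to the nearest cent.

Profitable loop is MXN → HKD → NZD → MXN:
MXN 229,000.00 × 0.477151 = HKD 109,267.58
HKD 109,267.58 ÷ 4.50364 = NZD 24,262.06
NZD 24,262.06 ÷ 0.103068 = MXN 235,398.56
Profit = MXN 235,398.56 − MXN 229,000.00

Profit: MXN 6,398.56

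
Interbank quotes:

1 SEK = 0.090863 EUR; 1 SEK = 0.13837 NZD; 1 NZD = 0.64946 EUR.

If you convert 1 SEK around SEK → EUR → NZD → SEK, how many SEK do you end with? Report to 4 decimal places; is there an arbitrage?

1.0111 (arbitrage exists)

Around SEK → EUR → NZD → SEK: 1 × 0.090863 ÷ 0.64946 ÷ 0.13837 = 1.011097
Product > 1; profitable direction is SEK → EUR → NZD → SEK.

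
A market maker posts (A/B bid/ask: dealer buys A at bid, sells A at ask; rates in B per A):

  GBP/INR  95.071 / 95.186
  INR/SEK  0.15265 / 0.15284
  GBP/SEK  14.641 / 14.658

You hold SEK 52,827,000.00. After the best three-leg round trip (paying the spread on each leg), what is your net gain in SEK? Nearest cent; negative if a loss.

Best loop SEK → INR → GBP → SEK:
SEK 52,827,000.00 ÷ 0.15284 (buy INR at ask) = INR 345,635,959.17
INR 345,635,959.17 ÷ 95.186 (buy GBP at ask) = GBP 3,631,163.82
GBP 3,631,163.82 × 14.641 (sell GBP at bid) = SEK 53,163,869.46

Net profit: SEK 336,869.46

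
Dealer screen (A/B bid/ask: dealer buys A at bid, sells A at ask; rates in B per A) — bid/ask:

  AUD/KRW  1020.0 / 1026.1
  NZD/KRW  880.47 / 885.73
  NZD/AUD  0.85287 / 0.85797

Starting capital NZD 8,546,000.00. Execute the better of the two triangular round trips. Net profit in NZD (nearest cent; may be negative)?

Net profit: NZD 1,038.52

Best loop NZD → KRW → AUD → NZD:
NZD 8,546,000.00 × 880.47 (sell NZD at bid) = KRW 7,524,496,620
KRW 7,524,496,620 ÷ 1026.1 (buy AUD at ask) = AUD 7,333,102.64
AUD 7,333,102.64 ÷ 0.85797 (buy NZD at ask) = NZD 8,547,038.52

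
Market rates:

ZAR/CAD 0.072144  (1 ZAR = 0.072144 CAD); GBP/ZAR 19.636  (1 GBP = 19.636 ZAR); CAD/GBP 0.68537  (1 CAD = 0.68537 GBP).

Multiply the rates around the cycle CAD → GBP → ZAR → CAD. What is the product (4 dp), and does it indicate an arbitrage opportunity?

0.9709 (arbitrage exists)

Around CAD → GBP → ZAR → CAD: 1 × 0.68537 × 19.636 × 0.072144 = 0.970909
Product < 1; profitable direction is CAD → ZAR → GBP → CAD.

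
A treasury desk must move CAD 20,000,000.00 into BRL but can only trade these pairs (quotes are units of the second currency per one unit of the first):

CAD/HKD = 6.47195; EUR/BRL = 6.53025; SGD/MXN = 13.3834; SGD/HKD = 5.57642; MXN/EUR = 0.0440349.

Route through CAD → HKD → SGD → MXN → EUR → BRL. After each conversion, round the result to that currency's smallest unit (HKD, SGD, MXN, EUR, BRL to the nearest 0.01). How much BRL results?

BRL 89,331,155.85

CAD 20,000,000.00 × 6.47195 = HKD 129,439,000.00
HKD 129,439,000.00 ÷ 5.57642 = SGD 23,211,845.59
SGD 23,211,845.59 × 13.3834 = MXN 310,653,414.27
MXN 310,653,414.27 × 0.0440349 = EUR 13,679,592.03
EUR 13,679,592.03 × 6.53025 = BRL 89,331,155.85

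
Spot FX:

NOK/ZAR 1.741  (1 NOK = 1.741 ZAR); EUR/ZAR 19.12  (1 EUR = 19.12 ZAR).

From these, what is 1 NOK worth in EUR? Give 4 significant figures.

1 NOK × 1.741 = 1.741 ZAR
1.741 ZAR ÷ 19.12 = 0.0910565 EUR

NOK/EUR = 0.09106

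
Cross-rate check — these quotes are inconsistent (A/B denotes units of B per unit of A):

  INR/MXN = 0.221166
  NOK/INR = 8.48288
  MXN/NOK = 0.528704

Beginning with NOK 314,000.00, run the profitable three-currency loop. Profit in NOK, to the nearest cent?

Profit: NOK 2,559.51

Profitable loop is NOK → MXN → INR → NOK:
NOK 314,000.00 ÷ 0.528704 = MXN 593,905.10
MXN 593,905.10 ÷ 0.221166 = INR 2,685,336.34
INR 2,685,336.34 ÷ 8.48288 = NOK 316,559.51
Profit = NOK 316,559.51 − NOK 314,000.00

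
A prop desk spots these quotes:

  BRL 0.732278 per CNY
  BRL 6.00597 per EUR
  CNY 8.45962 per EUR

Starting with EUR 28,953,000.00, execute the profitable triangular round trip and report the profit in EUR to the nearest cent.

Profit: EUR 910,262.64

Profitable loop is EUR → CNY → BRL → EUR:
EUR 28,953,000.00 × 8.45962 = CNY 244,931,377.86
CNY 244,931,377.86 × 0.732278 = BRL 179,357,859.52
BRL 179,357,859.52 ÷ 6.00597 = EUR 29,863,262.64
Profit = EUR 29,863,262.64 − EUR 28,953,000.00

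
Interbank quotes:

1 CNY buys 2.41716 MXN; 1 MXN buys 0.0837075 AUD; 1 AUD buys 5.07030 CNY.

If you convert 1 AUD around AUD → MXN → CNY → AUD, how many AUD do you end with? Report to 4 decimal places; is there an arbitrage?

0.9748 (arbitrage exists)

Around AUD → MXN → CNY → AUD: 1 ÷ 0.0837075 ÷ 2.41716 ÷ 5.07030 = 0.974757
Product < 1; profitable direction is AUD → CNY → MXN → AUD.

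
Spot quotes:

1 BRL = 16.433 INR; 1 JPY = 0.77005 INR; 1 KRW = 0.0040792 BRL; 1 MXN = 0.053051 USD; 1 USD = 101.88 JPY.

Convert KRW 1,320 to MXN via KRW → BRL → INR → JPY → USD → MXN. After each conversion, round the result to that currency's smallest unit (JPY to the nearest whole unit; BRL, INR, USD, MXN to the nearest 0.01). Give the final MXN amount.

KRW 1,320 × 0.0040792 = BRL 5.38
BRL 5.38 × 16.433 = INR 88.41
INR 88.41 ÷ 0.77005 = JPY 115
JPY 115 ÷ 101.88 = USD 1.13
USD 1.13 ÷ 0.053051 = MXN 21.30

MXN 21.30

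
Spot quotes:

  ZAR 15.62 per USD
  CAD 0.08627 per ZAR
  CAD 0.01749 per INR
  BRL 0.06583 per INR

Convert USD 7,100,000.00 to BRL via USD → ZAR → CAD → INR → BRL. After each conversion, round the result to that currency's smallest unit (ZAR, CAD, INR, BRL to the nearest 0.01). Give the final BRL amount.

USD 7,100,000.00 × 15.62 = ZAR 110,902,000.00
ZAR 110,902,000.00 × 0.08627 = CAD 9,567,515.54
CAD 9,567,515.54 ÷ 0.01749 = INR 547,027,761.01
INR 547,027,761.01 × 0.06583 = BRL 36,010,837.51

BRL 36,010,837.51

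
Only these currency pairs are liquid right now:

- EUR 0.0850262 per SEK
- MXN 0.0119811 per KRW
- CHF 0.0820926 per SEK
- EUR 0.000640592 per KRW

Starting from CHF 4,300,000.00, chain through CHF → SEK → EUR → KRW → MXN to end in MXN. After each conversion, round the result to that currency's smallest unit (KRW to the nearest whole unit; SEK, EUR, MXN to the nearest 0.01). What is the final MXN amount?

CHF 4,300,000.00 ÷ 0.0820926 = SEK 52,379,873.46
SEK 52,379,873.46 × 0.0850262 = EUR 4,453,661.60
EUR 4,453,661.60 ÷ 0.000640592 = KRW 6,952,415,266
KRW 6,952,415,266 × 0.0119811 = MXN 83,297,582.54

MXN 83,297,582.54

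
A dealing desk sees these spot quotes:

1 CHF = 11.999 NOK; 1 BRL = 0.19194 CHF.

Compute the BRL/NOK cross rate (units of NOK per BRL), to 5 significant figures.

BRL/NOK = 2.3031

1 BRL × 0.19194 = 0.19194 CHF
0.19194 CHF × 11.999 = 2.30309 NOK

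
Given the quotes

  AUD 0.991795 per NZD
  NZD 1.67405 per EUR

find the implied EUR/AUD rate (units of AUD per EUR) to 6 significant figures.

1 EUR × 1.67405 = 1.67405 NZD
1.67405 NZD × 0.991795 = 1.66031 AUD

EUR/AUD = 1.66031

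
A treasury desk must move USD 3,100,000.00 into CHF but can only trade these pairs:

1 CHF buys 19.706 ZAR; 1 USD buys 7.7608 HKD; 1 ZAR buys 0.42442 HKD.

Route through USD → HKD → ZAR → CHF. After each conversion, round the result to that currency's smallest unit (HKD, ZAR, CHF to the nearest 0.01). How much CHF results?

USD 3,100,000.00 × 7.7608 = HKD 24,058,480.00
HKD 24,058,480.00 ÷ 0.42442 = ZAR 56,685,547.34
ZAR 56,685,547.34 ÷ 19.706 = CHF 2,876,562.84

CHF 2,876,562.84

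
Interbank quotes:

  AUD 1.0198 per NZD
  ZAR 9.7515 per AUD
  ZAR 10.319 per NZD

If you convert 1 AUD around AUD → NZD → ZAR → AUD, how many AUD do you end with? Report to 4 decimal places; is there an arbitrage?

1.0377 (arbitrage exists)

Around AUD → NZD → ZAR → AUD: 1 ÷ 1.0198 × 10.319 ÷ 9.7515 = 1.037651
Product > 1; profitable direction is AUD → NZD → ZAR → AUD.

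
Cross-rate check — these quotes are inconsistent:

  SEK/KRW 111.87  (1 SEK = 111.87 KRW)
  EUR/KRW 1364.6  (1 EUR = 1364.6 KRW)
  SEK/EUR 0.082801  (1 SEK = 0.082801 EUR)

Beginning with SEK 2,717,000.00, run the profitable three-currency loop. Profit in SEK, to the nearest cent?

Profitable loop is SEK → EUR → KRW → SEK:
SEK 2,717,000.00 × 0.082801 = EUR 224,970.32
EUR 224,970.32 × 1364.6 = KRW 306,994,495
KRW 306,994,495 ÷ 111.87 = SEK 2,744,207.51
Profit = SEK 2,744,207.51 − SEK 2,717,000.00

Profit: SEK 27,207.51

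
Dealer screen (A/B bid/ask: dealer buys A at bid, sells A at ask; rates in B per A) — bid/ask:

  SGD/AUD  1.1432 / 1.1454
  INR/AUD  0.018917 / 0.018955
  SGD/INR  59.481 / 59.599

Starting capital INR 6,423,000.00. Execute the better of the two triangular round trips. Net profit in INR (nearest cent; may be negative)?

Best loop INR → SGD → AUD → INR:
INR 6,423,000.00 ÷ 59.599 (buy SGD at ask) = SGD 107,770.26
SGD 107,770.26 × 1.1432 (sell SGD at bid) = AUD 123,202.97
AUD 123,202.97 ÷ 0.018955 (buy INR at ask) = INR 6,499,760.83

Net profit: INR 76,760.83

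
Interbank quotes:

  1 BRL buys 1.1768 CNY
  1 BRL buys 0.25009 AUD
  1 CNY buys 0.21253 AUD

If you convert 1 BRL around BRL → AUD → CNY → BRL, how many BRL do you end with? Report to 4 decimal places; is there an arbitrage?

Around BRL → AUD → CNY → BRL: 1 × 0.25009 ÷ 0.21253 ÷ 1.1768 = 0.999939
Product ≈ 1 (deviation 0.006%, within rounding noise).

0.9999 (no arbitrage)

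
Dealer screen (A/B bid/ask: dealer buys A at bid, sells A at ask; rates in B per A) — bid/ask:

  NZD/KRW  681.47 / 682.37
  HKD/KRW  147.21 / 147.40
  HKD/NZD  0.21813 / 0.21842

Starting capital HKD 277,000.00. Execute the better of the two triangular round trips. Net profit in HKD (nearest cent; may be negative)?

Net profit: HKD 2,347.27

Best loop HKD → NZD → KRW → HKD:
HKD 277,000.00 × 0.21813 (sell HKD at bid) = NZD 60,422.01
NZD 60,422.01 × 681.47 (sell NZD at bid) = KRW 41,175,787
KRW 41,175,787 ÷ 147.40 (buy HKD at ask) = HKD 279,347.27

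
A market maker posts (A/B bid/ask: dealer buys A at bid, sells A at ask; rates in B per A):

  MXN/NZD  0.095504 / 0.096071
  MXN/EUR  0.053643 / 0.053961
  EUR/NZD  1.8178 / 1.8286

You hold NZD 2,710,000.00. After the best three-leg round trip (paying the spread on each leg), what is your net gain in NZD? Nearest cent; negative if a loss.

Best loop NZD → MXN → EUR → NZD:
NZD 2,710,000.00 ÷ 0.096071 (buy MXN at ask) = MXN 28,208,304.27
MXN 28,208,304.27 × 0.053643 (sell MXN at bid) = EUR 1,513,178.07
EUR 1,513,178.07 × 1.8178 (sell EUR at bid) = NZD 2,750,655.09

Net profit: NZD 40,655.09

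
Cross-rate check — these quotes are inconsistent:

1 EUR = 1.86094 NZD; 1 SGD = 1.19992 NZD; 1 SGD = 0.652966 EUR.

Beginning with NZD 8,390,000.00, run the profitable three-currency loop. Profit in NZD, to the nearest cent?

Profitable loop is NZD → SGD → EUR → NZD:
NZD 8,390,000.00 ÷ 1.19992 = SGD 6,992,132.81
SGD 6,992,132.81 × 0.652966 = EUR 4,565,624.99
EUR 4,565,624.99 × 1.86094 = NZD 8,496,354.17
Profit = NZD 8,496,354.17 − NZD 8,390,000.00

Profit: NZD 106,354.17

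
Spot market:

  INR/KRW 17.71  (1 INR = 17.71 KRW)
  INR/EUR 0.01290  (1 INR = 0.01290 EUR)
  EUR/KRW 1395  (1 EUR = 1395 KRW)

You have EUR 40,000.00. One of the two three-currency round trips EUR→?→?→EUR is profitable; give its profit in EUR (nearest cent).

Profitable loop is EUR → KRW → INR → EUR:
EUR 40,000.00 × 1395 = KRW 55,800,000
KRW 55,800,000 ÷ 17.71 = INR 3,150,762.28
INR 3,150,762.28 × 0.01290 = EUR 40,644.83
Profit = EUR 40,644.83 − EUR 40,000.00

Profit: EUR 644.83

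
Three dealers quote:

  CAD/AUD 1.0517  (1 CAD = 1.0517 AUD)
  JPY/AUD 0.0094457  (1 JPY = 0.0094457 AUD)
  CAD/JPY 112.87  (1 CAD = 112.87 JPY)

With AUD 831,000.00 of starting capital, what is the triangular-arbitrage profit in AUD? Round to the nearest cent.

Profit: AUD 11,406.72

Profitable loop is AUD → CAD → JPY → AUD:
AUD 831,000.00 ÷ 1.0517 = CAD 790,149.28
CAD 790,149.28 × 112.87 = JPY 89,184,149
JPY 89,184,149 × 0.0094457 = AUD 842,406.72
Profit = AUD 842,406.72 − AUD 831,000.00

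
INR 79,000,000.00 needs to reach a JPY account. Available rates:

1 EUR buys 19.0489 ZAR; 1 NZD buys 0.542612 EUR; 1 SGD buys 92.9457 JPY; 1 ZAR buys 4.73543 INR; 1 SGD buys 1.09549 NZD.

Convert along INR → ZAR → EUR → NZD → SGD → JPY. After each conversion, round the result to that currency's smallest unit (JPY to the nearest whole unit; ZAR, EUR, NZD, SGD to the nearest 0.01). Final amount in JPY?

JPY 136,939,665

INR 79,000,000.00 ÷ 4.73543 = ZAR 16,682,751.09
ZAR 16,682,751.09 ÷ 19.0489 = EUR 875,785.54
EUR 875,785.54 ÷ 0.542612 = NZD 1,614,018.01
NZD 1,614,018.01 ÷ 1.09549 = SGD 1,473,329.75
SGD 1,473,329.75 × 92.9457 = JPY 136,939,665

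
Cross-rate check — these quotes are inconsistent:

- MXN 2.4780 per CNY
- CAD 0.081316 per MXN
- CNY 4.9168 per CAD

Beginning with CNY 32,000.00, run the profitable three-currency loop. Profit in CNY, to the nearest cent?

Profitable loop is CNY → CAD → MXN → CNY:
CNY 32,000.00 ÷ 4.9168 = CAD 6,508.30
CAD 6,508.30 ÷ 0.081316 = MXN 80,037.12
MXN 80,037.12 ÷ 2.4780 = CNY 32,299.08
Profit = CNY 32,299.08 − CNY 32,000.00

Profit: CNY 299.08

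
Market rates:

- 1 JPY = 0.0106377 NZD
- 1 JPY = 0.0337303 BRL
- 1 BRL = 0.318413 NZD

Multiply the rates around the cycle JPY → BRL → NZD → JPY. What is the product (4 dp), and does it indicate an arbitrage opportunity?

Around JPY → BRL → NZD → JPY: 1 × 0.0337303 × 0.318413 ÷ 0.0106377 = 1.009632
Product > 1; profitable direction is JPY → BRL → NZD → JPY.

1.0096 (arbitrage exists)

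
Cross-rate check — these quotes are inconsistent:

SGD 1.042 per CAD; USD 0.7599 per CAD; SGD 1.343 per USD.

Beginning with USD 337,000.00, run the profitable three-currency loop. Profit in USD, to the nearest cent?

Profitable loop is USD → CAD → SGD → USD:
USD 337,000.00 ÷ 0.7599 = CAD 443,479.41
CAD 443,479.41 × 1.042 = SGD 462,105.54
SGD 462,105.54 ÷ 1.343 = USD 344,084.54
Profit = USD 344,084.54 − USD 337,000.00

Profit: USD 7,084.54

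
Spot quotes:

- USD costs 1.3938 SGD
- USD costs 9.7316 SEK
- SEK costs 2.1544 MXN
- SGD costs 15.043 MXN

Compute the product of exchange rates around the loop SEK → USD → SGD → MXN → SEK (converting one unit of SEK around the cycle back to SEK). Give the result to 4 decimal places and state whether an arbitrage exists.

Around SEK → USD → SGD → MXN → SEK: 1 ÷ 9.7316 × 1.3938 × 15.043 ÷ 2.1544 = 1.000056
Product ≈ 1 (deviation 0.006%, within rounding noise).

1.0001 (no arbitrage)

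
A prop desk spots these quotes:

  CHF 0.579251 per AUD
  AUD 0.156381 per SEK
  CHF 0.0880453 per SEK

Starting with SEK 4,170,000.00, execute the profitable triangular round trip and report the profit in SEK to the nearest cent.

Profit: SEK 120,230.79

Profitable loop is SEK → AUD → CHF → SEK:
SEK 4,170,000.00 × 0.156381 = AUD 652,108.77
AUD 652,108.77 × 0.579251 = CHF 377,734.66
CHF 377,734.66 ÷ 0.0880453 = SEK 4,290,230.79
Profit = SEK 4,290,230.79 − SEK 4,170,000.00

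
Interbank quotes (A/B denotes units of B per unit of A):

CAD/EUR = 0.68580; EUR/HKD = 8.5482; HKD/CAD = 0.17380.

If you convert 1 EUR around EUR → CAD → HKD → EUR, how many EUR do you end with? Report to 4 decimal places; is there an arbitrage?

0.9815 (arbitrage exists)

Around EUR → CAD → HKD → EUR: 1 ÷ 0.68580 ÷ 0.17380 ÷ 8.5482 = 0.981472
Product < 1; profitable direction is EUR → HKD → CAD → EUR.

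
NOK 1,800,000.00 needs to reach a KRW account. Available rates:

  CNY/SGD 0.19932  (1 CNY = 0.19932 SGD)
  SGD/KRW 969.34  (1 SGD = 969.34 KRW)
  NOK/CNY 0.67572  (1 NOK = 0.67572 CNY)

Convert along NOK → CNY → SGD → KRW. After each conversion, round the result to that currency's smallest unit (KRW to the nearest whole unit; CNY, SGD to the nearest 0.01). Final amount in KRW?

KRW 234,999,151

NOK 1,800,000.00 × 0.67572 = CNY 1,216,296.00
CNY 1,216,296.00 × 0.19932 = SGD 242,432.12
SGD 242,432.12 × 969.34 = KRW 234,999,151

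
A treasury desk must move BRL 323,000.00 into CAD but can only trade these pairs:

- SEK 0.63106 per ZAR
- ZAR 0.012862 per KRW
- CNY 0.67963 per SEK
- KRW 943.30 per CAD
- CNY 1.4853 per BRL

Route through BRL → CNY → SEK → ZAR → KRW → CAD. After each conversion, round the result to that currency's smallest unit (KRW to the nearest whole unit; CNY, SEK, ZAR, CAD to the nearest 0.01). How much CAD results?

BRL 323,000.00 × 1.4853 = CNY 479,751.90
CNY 479,751.90 ÷ 0.67963 = SEK 705,901.59
SEK 705,901.59 ÷ 0.63106 = ZAR 1,118,596.63
ZAR 1,118,596.63 ÷ 0.012862 = KRW 86,969,105
KRW 86,969,105 ÷ 943.30 = CAD 92,196.66

CAD 92,196.66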